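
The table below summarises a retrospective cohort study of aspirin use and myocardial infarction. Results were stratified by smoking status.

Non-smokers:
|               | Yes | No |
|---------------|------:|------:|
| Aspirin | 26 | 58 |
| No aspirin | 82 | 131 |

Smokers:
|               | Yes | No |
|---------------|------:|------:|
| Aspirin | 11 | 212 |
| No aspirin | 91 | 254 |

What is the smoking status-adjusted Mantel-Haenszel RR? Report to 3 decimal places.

0.430

RR_MH = Σ(aᵢ·n₀ᵢ/nᵢ) / Σ(cᵢ·n₁ᵢ/nᵢ), with n₁ᵢ = aᵢ+bᵢ (exposed), n₀ᵢ = cᵢ+dᵢ (unexposed), nᵢ = n₁ᵢ+n₀ᵢ.
Stratum 1 (Non-smokers): n₁ = 84, n₀ = 213, n = 297; a·n₀/n = 26·213/297 = 18.6465; c·n₁/n = 82·84/297 = 23.1919
Stratum 2 (Smokers): n₁ = 223, n₀ = 345, n = 568; a·n₀/n = 11·345/568 = 6.6813; c·n₁/n = 91·223/568 = 35.7271
RR_MH = (18.6465 + 6.6813) / (23.1919 + 35.7271) = 25.3278 / 58.9190 = 0.42987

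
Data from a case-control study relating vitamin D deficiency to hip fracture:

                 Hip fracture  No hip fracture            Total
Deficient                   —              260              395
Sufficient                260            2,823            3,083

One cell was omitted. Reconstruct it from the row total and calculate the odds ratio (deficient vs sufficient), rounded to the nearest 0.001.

The missing cell is in the exposed row: 395 − 260 = 135.
So a = 135, b = 260, c = 260, d = 2823.
OR = (a·d)/(b·c) = (135 × 2823) / (260 × 260) = 381105 / 67600 = 5.63765

5.638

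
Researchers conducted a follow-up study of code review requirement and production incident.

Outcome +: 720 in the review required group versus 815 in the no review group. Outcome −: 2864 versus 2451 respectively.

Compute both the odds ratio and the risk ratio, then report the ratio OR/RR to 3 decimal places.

From the description: a = 720, b = 2864, c = 815, d = 2451.
OR = (720·2451)/(2864·815) = 1764720/2334160 = 0.75604
Risk in exposed = 720/3584 = 0.20089; risk in unexposed = 815/3266 = 0.24954; RR = 0.80505
OR/RR = 0.75604 / 0.80505 = 0.93912
The outcome is not rare, so the OR lies further from 1 than the RR.

0.939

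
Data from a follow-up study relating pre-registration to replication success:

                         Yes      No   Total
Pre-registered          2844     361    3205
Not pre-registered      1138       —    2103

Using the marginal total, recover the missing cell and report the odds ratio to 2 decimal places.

6.68

The missing cell is in the unexposed row: 2103 − 1138 = 965.
So a = 2844, b = 361, c = 1138, d = 965.
OR = (a·d)/(b·c) = (2844 × 965) / (361 × 1138) = 2744460 / 410818 = 6.68048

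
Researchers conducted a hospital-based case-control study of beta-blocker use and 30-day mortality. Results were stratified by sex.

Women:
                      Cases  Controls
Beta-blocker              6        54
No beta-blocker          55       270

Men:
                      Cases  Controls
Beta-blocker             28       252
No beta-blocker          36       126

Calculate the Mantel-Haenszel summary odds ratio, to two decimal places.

0.43

OR_MH = Σ(aᵢdᵢ/nᵢ) / Σ(bᵢcᵢ/nᵢ), where nᵢ is the stratum total.
Stratum 1 (Women): n = 385; a·d/n = 6·270/385 = 4.2078; b·c/n = 54·55/385 = 7.7143
Stratum 2 (Men): n = 442; a·d/n = 28·126/442 = 7.9819; b·c/n = 252·36/442 = 20.5249
OR_MH = (4.2078 + 7.9819) / (7.7143 + 20.5249) = 12.1897 / 28.2392 = 0.43166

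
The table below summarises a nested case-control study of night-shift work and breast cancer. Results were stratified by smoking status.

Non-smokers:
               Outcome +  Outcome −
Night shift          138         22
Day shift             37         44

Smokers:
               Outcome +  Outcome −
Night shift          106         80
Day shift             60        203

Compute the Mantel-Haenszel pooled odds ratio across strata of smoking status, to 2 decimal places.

OR_MH = Σ(aᵢdᵢ/nᵢ) / Σ(bᵢcᵢ/nᵢ), where nᵢ is the stratum total.
Stratum 1 (Non-smokers): n = 241; a·d/n = 138·44/241 = 25.1950; b·c/n = 22·37/241 = 3.3776
Stratum 2 (Smokers): n = 449; a·d/n = 106·203/449 = 47.9243; b·c/n = 80·60/449 = 10.6904
OR_MH = (25.1950 + 47.9243) / (3.3776 + 10.6904) = 73.1193 / 14.0680 = 5.19756

5.20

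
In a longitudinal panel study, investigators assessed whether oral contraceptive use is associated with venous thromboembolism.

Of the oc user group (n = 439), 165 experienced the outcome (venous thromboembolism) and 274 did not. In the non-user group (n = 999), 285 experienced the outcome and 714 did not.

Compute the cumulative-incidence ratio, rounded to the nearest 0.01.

From the description: a = 165, b = 274, c = 285, d = 714.
Risk in exposed = 165/439 = 0.37585; risk in unexposed = 285/999 = 0.28529.
RR = 0.37585 / 0.28529 = 1.31747
The risk among the exposed is 1.32 times that among the unexposed.

1.32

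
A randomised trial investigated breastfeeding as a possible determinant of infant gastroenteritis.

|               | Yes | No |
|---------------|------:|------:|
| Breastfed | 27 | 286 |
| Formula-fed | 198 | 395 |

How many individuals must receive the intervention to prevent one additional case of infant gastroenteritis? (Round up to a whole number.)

Risk in treated group = 27/313 = 0.08626; risk in control = 198/593 = 0.33390.
Absolute risk reduction = 0.33390 − 0.08626 = 0.24763
NNT = 1 / ARR = 1 / 0.24763 = 4.038 → round up → 5

5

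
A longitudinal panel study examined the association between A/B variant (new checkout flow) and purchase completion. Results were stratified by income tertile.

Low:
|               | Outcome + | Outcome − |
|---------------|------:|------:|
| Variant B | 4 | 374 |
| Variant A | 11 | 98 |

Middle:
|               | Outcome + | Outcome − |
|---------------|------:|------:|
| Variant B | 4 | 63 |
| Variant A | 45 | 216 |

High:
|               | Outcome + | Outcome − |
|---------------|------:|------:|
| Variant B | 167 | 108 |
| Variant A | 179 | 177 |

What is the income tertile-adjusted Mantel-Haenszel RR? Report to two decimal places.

RR_MH = Σ(aᵢ·n₀ᵢ/nᵢ) / Σ(cᵢ·n₁ᵢ/nᵢ), with n₁ᵢ = aᵢ+bᵢ (exposed), n₀ᵢ = cᵢ+dᵢ (unexposed), nᵢ = n₁ᵢ+n₀ᵢ.
Stratum 1 (Low): n₁ = 378, n₀ = 109, n = 487; a·n₀/n = 4·109/487 = 0.8953; c·n₁/n = 11·378/487 = 8.5380
Stratum 2 (Middle): n₁ = 67, n₀ = 261, n = 328; a·n₀/n = 4·261/328 = 3.1829; c·n₁/n = 45·67/328 = 9.1921
Stratum 3 (High): n₁ = 275, n₀ = 356, n = 631; a·n₀/n = 167·356/631 = 94.2187; c·n₁/n = 179·275/631 = 78.0111
RR_MH = (0.8953 + 3.1829 + 94.2187) / (8.5380 + 9.1921 + 78.0111) = 98.2969 / 95.7412 = 1.02669

1.03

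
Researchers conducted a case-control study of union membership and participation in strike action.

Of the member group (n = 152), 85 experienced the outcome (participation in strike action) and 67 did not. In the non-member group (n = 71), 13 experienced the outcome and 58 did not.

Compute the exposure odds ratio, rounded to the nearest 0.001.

5.660

From the description: a = 85, b = 67, c = 13, d = 58.
OR = (a·d)/(b·c) = (85 × 58) / (67 × 13) = 4930 / 871 = 5.66016
The odds of participation in strike action are about 5.66 times as high in the member group.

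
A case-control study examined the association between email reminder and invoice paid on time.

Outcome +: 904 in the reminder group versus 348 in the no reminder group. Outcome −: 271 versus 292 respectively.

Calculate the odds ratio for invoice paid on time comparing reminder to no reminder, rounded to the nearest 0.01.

2.80

From the description: a = 904, b = 271, c = 348, d = 292.
OR = (a·d)/(b·c) = (904 × 292) / (271 × 348) = 263968 / 94308 = 2.79900
The odds of invoice paid on time are about 2.80 times as high in the reminder group.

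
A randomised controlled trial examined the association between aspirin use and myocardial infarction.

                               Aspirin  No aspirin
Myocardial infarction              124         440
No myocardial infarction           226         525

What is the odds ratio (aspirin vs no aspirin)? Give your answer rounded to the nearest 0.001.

0.655

Reading the table with exposure as columns: a = 124 (Aspirin, case), b = 226 (Aspirin, non-case), c = 440 (No aspirin, case), d = 525.
OR = (a·d)/(b·c) = (124 × 525) / (226 × 440) = 65100 / 99440 = 0.65467
Exposure is associated with lower odds of myocardial infarction (OR = 0.65 < 1).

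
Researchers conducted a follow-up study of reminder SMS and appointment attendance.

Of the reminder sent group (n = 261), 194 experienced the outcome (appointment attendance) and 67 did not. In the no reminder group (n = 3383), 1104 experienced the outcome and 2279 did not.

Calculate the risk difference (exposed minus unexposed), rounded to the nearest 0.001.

From the description: a = 194, b = 67, c = 1104, d = 2279.
Risk in exposed = 194/261 = 0.743295; risk in unexposed = 1104/3383 = 0.326338.
Risk difference = 0.743295 − 0.326338 = 0.416957

0.417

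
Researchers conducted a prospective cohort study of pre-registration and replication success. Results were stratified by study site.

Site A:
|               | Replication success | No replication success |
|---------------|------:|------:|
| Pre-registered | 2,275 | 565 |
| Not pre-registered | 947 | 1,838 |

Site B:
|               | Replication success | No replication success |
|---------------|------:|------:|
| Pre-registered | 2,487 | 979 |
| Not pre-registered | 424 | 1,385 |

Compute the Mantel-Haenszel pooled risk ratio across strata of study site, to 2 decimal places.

RR_MH = Σ(aᵢ·n₀ᵢ/nᵢ) / Σ(cᵢ·n₁ᵢ/nᵢ), with n₁ᵢ = aᵢ+bᵢ (exposed), n₀ᵢ = cᵢ+dᵢ (unexposed), nᵢ = n₁ᵢ+n₀ᵢ.
Stratum 1 (Site A): n₁ = 2840, n₀ = 2785, n = 5625; a·n₀/n = 2275·2785/5625 = 1126.3778; c·n₁/n = 947·2840/5625 = 478.1298
Stratum 2 (Site B): n₁ = 3466, n₀ = 1809, n = 5275; a·n₀/n = 2487·1809/5275 = 852.8878; c·n₁/n = 424·3466/5275 = 278.5941
RR_MH = (1126.3778 + 852.8878) / (478.1298 + 278.5941) = 1979.2656 / 756.7239 = 2.61557

2.62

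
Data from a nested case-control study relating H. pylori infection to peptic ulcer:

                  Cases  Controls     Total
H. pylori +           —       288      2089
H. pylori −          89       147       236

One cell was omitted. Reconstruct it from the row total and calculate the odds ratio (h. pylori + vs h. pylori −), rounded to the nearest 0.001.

10.329

The missing cell is in the exposed row: 2089 − 288 = 1801.
So a = 1801, b = 288, c = 89, d = 147.
OR = (a·d)/(b·c) = (1801 × 147) / (288 × 89) = 264747 / 25632 = 10.32877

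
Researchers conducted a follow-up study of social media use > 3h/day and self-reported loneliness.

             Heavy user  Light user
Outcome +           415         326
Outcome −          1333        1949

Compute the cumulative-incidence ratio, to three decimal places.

Reading the table with exposure as columns: a = 415 (Heavy user, case), b = 1333 (Heavy user, non-case), c = 326 (Light user, case), d = 1949.
Risk in exposed = 415/1748 = 0.23741; risk in unexposed = 326/2275 = 0.14330.
RR = 0.23741 / 0.14330 = 1.65680
The risk among the exposed is 1.66 times that among the unexposed.

1.657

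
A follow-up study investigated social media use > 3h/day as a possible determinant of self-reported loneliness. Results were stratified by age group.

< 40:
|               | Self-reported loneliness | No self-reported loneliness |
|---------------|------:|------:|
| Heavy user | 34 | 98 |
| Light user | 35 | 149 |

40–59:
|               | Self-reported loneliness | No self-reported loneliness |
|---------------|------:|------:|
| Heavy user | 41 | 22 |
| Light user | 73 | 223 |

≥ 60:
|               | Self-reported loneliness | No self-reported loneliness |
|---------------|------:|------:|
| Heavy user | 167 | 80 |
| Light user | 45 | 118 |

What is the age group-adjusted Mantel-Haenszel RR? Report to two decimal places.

RR_MH = Σ(aᵢ·n₀ᵢ/nᵢ) / Σ(cᵢ·n₁ᵢ/nᵢ), with n₁ᵢ = aᵢ+bᵢ (exposed), n₀ᵢ = cᵢ+dᵢ (unexposed), nᵢ = n₁ᵢ+n₀ᵢ.
Stratum 1 (< 40): n₁ = 132, n₀ = 184, n = 316; a·n₀/n = 34·184/316 = 19.7975; c·n₁/n = 35·132/316 = 14.6203
Stratum 2 (40–59): n₁ = 63, n₀ = 296, n = 359; a·n₀/n = 41·296/359 = 33.8050; c·n₁/n = 73·63/359 = 12.8106
Stratum 3 (≥ 60): n₁ = 247, n₀ = 163, n = 410; a·n₀/n = 167·163/410 = 66.3927; c·n₁/n = 45·247/410 = 27.1098
RR_MH = (19.7975 + 33.8050 + 66.3927) / (14.6203 + 12.8106 + 27.1098) = 119.9952 / 54.5406 = 2.20011

2.20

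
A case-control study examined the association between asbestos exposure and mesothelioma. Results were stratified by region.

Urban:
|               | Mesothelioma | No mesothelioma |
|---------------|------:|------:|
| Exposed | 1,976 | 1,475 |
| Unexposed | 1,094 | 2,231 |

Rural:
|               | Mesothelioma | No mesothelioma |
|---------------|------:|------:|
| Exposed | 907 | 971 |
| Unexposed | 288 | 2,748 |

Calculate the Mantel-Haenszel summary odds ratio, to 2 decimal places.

OR_MH = Σ(aᵢdᵢ/nᵢ) / Σ(bᵢcᵢ/nᵢ), where nᵢ is the stratum total.
Stratum 1 (Urban): n = 6776; a·d/n = 1976·2231/6776 = 650.5986; b·c/n = 1475·1094/6776 = 238.1420
Stratum 2 (Rural): n = 4914; a·d/n = 907·2748/4914 = 507.2112; b·c/n = 971·288/4914 = 56.9084
OR_MH = (650.5986 + 507.2112) / (238.1420 + 56.9084) = 1157.8098 / 295.0504 = 3.92411

3.92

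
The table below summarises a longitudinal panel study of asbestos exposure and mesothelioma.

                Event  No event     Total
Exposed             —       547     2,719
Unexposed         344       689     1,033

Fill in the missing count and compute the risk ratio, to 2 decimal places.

2.40

The missing cell is in the exposed row: 2719 − 547 = 2172.
So a = 2172, b = 547, c = 344, d = 689.
RR = [a/(a+b)] / [c/(c+d)] = (2172/2719) / (344/1033) = 0.79882/0.33301 = 2.39879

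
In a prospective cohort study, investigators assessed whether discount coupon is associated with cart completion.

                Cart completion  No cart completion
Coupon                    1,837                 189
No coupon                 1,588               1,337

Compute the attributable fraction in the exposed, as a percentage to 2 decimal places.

40.12

Cells: a = 1837, b = 189, c = 1588, d = 1337.
Risk in exposed = 1837/2026 = 0.90671; risk in unexposed = 1588/2925 = 0.54291.
RR = 0.90671/0.54291 = 1.67011
AR% = (RR − 1)/RR × 100 = (1.67011 − 1)/1.67011 × 100 = 40.1237%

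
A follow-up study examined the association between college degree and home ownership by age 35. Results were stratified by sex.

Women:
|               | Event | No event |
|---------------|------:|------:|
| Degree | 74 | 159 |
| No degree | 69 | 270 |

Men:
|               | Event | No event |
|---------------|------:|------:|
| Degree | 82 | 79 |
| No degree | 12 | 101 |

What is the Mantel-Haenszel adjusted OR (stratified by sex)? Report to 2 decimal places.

OR_MH = Σ(aᵢdᵢ/nᵢ) / Σ(bᵢcᵢ/nᵢ), where nᵢ is the stratum total.
Stratum 1 (Women): n = 572; a·d/n = 74·270/572 = 34.9301; b·c/n = 159·69/572 = 19.1801
Stratum 2 (Men): n = 274; a·d/n = 82·101/274 = 30.2263; b·c/n = 79·12/274 = 3.4599
OR_MH = (34.9301 + 30.2263) / (19.1801 + 3.4599) = 65.1563 / 22.6399 = 2.87794

2.88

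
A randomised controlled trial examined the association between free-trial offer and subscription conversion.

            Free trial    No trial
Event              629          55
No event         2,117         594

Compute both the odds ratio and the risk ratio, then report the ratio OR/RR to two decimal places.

1.19

Reading the table with exposure as columns: a = 629 (Free trial, case), b = 2117 (Free trial, non-case), c = 55 (No trial, case), d = 594.
OR = (629·594)/(2117·55) = 373626/116435 = 3.20888
Risk in exposed = 629/2746 = 0.22906; risk in unexposed = 55/649 = 0.08475; RR = 2.70291
OR/RR = 3.20888 / 2.70291 = 1.18719
The outcome is not rare, so the OR lies further from 1 than the RR.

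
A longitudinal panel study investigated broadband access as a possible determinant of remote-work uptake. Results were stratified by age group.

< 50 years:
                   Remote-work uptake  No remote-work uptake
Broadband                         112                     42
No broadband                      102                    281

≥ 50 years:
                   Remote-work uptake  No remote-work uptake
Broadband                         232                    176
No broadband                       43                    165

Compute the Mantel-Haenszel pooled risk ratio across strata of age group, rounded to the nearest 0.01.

RR_MH = Σ(aᵢ·n₀ᵢ/nᵢ) / Σ(cᵢ·n₁ᵢ/nᵢ), with n₁ᵢ = aᵢ+bᵢ (exposed), n₀ᵢ = cᵢ+dᵢ (unexposed), nᵢ = n₁ᵢ+n₀ᵢ.
Stratum 1 (< 50 years): n₁ = 154, n₀ = 383, n = 537; a·n₀/n = 112·383/537 = 79.8808; c·n₁/n = 102·154/537 = 29.2514
Stratum 2 (≥ 50 years): n₁ = 408, n₀ = 208, n = 616; a·n₀/n = 232·208/616 = 78.3377; c·n₁/n = 43·408/616 = 28.4805
RR_MH = (79.8808 + 78.3377) / (29.2514 + 28.4805) = 158.2185 / 57.7319 = 2.74057

2.74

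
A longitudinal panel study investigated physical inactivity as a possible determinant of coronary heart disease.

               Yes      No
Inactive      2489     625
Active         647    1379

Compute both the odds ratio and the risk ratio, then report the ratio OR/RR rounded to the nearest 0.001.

3.391

Cells: a = 2489, b = 625, c = 647, d = 1379.
OR = (2489·1379)/(625·647) = 3432331/404375 = 8.48799
Risk in exposed = 2489/3114 = 0.79929; risk in unexposed = 647/2026 = 0.31935; RR = 2.50289
OR/RR = 8.48799 / 2.50289 = 3.39128
The outcome is not rare, so the OR lies further from 1 than the RR.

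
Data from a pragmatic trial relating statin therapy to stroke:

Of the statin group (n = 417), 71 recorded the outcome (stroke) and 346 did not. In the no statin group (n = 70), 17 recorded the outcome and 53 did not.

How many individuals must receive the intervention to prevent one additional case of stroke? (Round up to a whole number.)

Risk in treated group = 71/417 = 0.17026; risk in control = 17/70 = 0.24286.
Absolute risk reduction = 0.24286 − 0.17026 = 0.07259
NNT = 1 / ARR = 1 / 0.07259 = 13.775 → round up → 14

14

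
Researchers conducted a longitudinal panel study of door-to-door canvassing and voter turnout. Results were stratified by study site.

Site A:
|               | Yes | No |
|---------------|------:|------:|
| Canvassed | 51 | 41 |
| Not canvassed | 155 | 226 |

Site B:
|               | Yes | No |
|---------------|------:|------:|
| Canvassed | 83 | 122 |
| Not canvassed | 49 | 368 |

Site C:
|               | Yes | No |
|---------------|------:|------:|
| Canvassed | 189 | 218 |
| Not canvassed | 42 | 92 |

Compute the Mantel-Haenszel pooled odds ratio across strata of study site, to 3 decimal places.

OR_MH = Σ(aᵢdᵢ/nᵢ) / Σ(bᵢcᵢ/nᵢ), where nᵢ is the stratum total.
Stratum 1 (Site A): n = 473; a·d/n = 51·226/473 = 24.3679; b·c/n = 41·155/473 = 13.4355
Stratum 2 (Site B): n = 622; a·d/n = 83·368/622 = 49.1061; b·c/n = 122·49/622 = 9.6109
Stratum 3 (Site C): n = 541; a·d/n = 189·92/541 = 32.1405; b·c/n = 218·42/541 = 16.9242
OR_MH = (24.3679 + 49.1061 + 32.1405) / (13.4355 + 9.6109 + 16.9242) = 105.6145 / 39.9707 = 2.64230

2.642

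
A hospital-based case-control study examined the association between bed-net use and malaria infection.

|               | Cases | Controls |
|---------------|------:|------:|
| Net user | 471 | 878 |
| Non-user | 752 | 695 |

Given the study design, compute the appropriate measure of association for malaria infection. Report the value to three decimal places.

0.496

Cells: a = 471, b = 878, c = 752, d = 695.
This is a hospital-based case-control study: participants were sampled on outcome status, so risks in the source population cannot be estimated directly — relative risk is not valid here. The odds ratio is the appropriate measure.
OR = (a·d)/(b·c) = (471 × 695) / (878 × 752) = 327345 / 660256 = 0.49578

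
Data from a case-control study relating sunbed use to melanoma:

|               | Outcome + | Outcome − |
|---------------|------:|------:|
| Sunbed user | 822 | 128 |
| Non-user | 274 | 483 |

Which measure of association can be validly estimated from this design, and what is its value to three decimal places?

11.320

Cells: a = 822, b = 128, c = 274, d = 483.
This is a case-control study: participants were sampled on outcome status, so risks in the source population cannot be estimated directly — relative risk is not valid here. The odds ratio is the appropriate measure.
OR = (a·d)/(b·c) = (822 × 483) / (128 × 274) = 397026 / 35072 = 11.32031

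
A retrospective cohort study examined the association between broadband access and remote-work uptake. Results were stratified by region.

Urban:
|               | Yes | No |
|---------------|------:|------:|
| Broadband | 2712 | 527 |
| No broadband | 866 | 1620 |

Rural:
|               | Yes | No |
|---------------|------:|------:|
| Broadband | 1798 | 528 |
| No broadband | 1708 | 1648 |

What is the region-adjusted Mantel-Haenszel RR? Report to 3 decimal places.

1.883

RR_MH = Σ(aᵢ·n₀ᵢ/nᵢ) / Σ(cᵢ·n₁ᵢ/nᵢ), with n₁ᵢ = aᵢ+bᵢ (exposed), n₀ᵢ = cᵢ+dᵢ (unexposed), nᵢ = n₁ᵢ+n₀ᵢ.
Stratum 1 (Urban): n₁ = 3239, n₀ = 2486, n = 5725; a·n₀/n = 2712·2486/5725 = 1177.6475; c·n₁/n = 866·3239/5725 = 489.9518
Stratum 2 (Rural): n₁ = 2326, n₀ = 3356, n = 5682; a·n₀/n = 1798·3356/5682 = 1061.9655; c·n₁/n = 1708·2326/5682 = 699.1918
RR_MH = (1177.6475 + 1061.9655) / (489.9518 + 699.1918) = 2239.6130 / 1189.1436 = 1.88338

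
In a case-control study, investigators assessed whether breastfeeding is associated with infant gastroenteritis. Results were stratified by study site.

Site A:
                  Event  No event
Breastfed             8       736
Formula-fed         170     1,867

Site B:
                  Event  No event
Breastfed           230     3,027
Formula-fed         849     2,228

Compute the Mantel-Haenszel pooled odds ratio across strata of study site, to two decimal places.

OR_MH = Σ(aᵢdᵢ/nᵢ) / Σ(bᵢcᵢ/nᵢ), where nᵢ is the stratum total.
Stratum 1 (Site A): n = 2781; a·d/n = 8·1867/2781 = 5.3707; b·c/n = 736·170/2781 = 44.9910
Stratum 2 (Site B): n = 6334; a·d/n = 230·2228/6334 = 80.9031; b·c/n = 3027·849/6334 = 405.7346
OR_MH = (5.3707 + 80.9031) / (44.9910 + 405.7346) = 86.2738 / 450.7256 = 0.19141

0.19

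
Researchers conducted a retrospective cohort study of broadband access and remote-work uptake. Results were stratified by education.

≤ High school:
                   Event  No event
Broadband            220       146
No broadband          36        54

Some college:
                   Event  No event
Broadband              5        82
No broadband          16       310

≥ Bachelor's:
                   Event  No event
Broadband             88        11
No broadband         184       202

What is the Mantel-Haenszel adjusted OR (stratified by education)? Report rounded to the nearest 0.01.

OR_MH = Σ(aᵢdᵢ/nᵢ) / Σ(bᵢcᵢ/nᵢ), where nᵢ is the stratum total.
Stratum 1 (≤ High school): n = 456; a·d/n = 220·54/456 = 26.0526; b·c/n = 146·36/456 = 11.5263
Stratum 2 (Some college): n = 413; a·d/n = 5·310/413 = 3.7530; b·c/n = 82·16/413 = 3.1768
Stratum 3 (≥ Bachelor's): n = 485; a·d/n = 88·202/485 = 36.6515; b·c/n = 11·184/485 = 4.1732
OR_MH = (26.0526 + 3.7530 + 36.6515) / (11.5263 + 3.1768 + 4.1732) = 66.4572 / 18.8763 = 3.52068

3.52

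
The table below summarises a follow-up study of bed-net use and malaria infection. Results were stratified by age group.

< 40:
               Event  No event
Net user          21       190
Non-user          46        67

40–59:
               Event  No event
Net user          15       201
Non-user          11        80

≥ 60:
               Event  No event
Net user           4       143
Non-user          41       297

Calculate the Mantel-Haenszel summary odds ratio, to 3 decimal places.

OR_MH = Σ(aᵢdᵢ/nᵢ) / Σ(bᵢcᵢ/nᵢ), where nᵢ is the stratum total.
Stratum 1 (< 40): n = 324; a·d/n = 21·67/324 = 4.3426; b·c/n = 190·46/324 = 26.9753
Stratum 2 (40–59): n = 307; a·d/n = 15·80/307 = 3.9088; b·c/n = 201·11/307 = 7.2020
Stratum 3 (≥ 60): n = 485; a·d/n = 4·297/485 = 2.4495; b·c/n = 143·41/485 = 12.0887
OR_MH = (4.3426 + 3.9088 + 2.4495) / (26.9753 + 7.2020 + 12.0887) = 10.7009 / 46.2659 = 0.23129

0.231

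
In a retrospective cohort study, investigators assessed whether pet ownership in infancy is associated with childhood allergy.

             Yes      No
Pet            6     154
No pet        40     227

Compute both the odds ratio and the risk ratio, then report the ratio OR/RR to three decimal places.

Cells: a = 6, b = 154, c = 40, d = 227.
OR = (6·227)/(154·40) = 1362/6160 = 0.22110
Risk in exposed = 6/160 = 0.03750; risk in unexposed = 40/267 = 0.14981; RR = 0.25031
OR/RR = 0.22110 / 0.25031 = 0.88331
The outcome is not rare, so the OR lies further from 1 than the RR.

0.883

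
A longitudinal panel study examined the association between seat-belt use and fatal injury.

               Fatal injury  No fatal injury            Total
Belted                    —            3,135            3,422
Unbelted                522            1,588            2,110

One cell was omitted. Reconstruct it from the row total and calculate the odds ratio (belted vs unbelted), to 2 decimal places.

0.28

The missing cell is in the exposed row: 3422 − 3135 = 287.
So a = 287, b = 3135, c = 522, d = 1588.
OR = (a·d)/(b·c) = (287 × 1588) / (3135 × 522) = 455756 / 1636470 = 0.27850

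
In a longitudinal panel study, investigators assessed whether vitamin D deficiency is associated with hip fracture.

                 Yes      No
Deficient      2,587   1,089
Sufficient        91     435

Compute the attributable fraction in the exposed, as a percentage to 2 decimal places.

75.42

Cells: a = 2587, b = 1089, c = 91, d = 435.
Risk in exposed = 2587/3676 = 0.70375; risk in unexposed = 91/526 = 0.17300.
RR = 0.70375/0.17300 = 4.06785
AR% = (RR − 1)/RR × 100 = (4.06785 − 1)/4.06785 × 100 = 75.4170%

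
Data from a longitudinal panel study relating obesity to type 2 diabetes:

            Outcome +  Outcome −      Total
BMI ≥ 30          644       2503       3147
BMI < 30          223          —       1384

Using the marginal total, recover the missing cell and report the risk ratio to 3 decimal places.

1.270

The missing cell is in the unexposed row: 1384 − 223 = 1161.
So a = 644, b = 2503, c = 223, d = 1161.
RR = [a/(a+b)] / [c/(c+d)] = (644/3147) / (223/1384) = 0.20464/0.16113 = 1.27005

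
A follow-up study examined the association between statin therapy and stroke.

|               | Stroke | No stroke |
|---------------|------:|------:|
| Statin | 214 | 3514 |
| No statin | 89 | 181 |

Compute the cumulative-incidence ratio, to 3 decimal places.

Cells: a = 214, b = 3514, c = 89, d = 181.
Risk in exposed = 214/3728 = 0.05740; risk in unexposed = 89/270 = 0.32963.
RR = 0.05740 / 0.32963 = 0.17415
The risk is 83% lower among the exposed than among the unexposed.

0.174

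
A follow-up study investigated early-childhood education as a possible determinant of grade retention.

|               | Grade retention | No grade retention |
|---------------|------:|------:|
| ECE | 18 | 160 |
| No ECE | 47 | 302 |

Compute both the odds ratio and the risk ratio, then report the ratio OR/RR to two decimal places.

0.96

Cells: a = 18, b = 160, c = 47, d = 302.
OR = (18·302)/(160·47) = 5436/7520 = 0.72287
Risk in exposed = 18/178 = 0.10112; risk in unexposed = 47/349 = 0.13467; RR = 0.75090
OR/RR = 0.72287 / 0.75090 = 0.96268
The outcome is not rare, so the OR lies further from 1 than the RR.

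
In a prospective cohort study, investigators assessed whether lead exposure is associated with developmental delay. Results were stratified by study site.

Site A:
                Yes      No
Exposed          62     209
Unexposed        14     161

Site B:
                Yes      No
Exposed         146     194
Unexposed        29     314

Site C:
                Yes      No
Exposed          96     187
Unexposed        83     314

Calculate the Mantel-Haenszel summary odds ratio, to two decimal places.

3.56

OR_MH = Σ(aᵢdᵢ/nᵢ) / Σ(bᵢcᵢ/nᵢ), where nᵢ is the stratum total.
Stratum 1 (Site A): n = 446; a·d/n = 62·161/446 = 22.3812; b·c/n = 209·14/446 = 6.5605
Stratum 2 (Site B): n = 683; a·d/n = 146·314/683 = 67.1215; b·c/n = 194·29/683 = 8.2372
Stratum 3 (Site C): n = 680; a·d/n = 96·314/680 = 44.3294; b·c/n = 187·83/680 = 22.8250
OR_MH = (22.3812 + 67.1215 + 44.3294) / (6.5605 + 8.2372 + 22.8250) = 133.8321 / 37.6227 = 3.55721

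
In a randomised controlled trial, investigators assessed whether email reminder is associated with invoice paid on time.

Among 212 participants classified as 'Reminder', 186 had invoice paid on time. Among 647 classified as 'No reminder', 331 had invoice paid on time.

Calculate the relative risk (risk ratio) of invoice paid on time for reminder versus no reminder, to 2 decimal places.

From the description: a = 186, b = 26, c = 331, d = 316.
Risk in exposed = 186/212 = 0.87736; risk in unexposed = 331/647 = 0.51159.
RR = 0.87736 / 0.51159 = 1.71496
The risk among the exposed is 1.71 times that among the unexposed.

1.71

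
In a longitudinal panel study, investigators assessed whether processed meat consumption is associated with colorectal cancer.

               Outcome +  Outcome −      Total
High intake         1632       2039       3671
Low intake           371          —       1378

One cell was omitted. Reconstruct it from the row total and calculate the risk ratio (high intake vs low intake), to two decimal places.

The missing cell is in the unexposed row: 1378 − 371 = 1007.
So a = 1632, b = 2039, c = 371, d = 1007.
RR = [a/(a+b)] / [c/(c+d)] = (1632/3671) / (371/1378) = 0.44457/0.26923 = 1.65124

1.65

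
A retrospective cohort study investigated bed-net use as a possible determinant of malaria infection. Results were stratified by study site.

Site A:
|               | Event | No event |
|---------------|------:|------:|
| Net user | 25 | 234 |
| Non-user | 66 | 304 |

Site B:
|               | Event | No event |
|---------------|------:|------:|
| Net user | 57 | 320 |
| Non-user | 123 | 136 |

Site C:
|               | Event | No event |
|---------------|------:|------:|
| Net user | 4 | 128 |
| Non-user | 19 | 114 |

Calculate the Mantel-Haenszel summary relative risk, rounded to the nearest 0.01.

RR_MH = Σ(aᵢ·n₀ᵢ/nᵢ) / Σ(cᵢ·n₁ᵢ/nᵢ), with n₁ᵢ = aᵢ+bᵢ (exposed), n₀ᵢ = cᵢ+dᵢ (unexposed), nᵢ = n₁ᵢ+n₀ᵢ.
Stratum 1 (Site A): n₁ = 259, n₀ = 370, n = 629; a·n₀/n = 25·370/629 = 14.7059; c·n₁/n = 66·259/629 = 27.1765
Stratum 2 (Site B): n₁ = 377, n₀ = 259, n = 636; a·n₀/n = 57·259/636 = 23.2123; c·n₁/n = 123·377/636 = 72.9104
Stratum 3 (Site C): n₁ = 132, n₀ = 133, n = 265; a·n₀/n = 4·133/265 = 2.0075; c·n₁/n = 19·132/265 = 9.4642
RR_MH = (14.7059 + 23.2123 + 2.0075) / (27.1765 + 72.9104 + 9.4642) = 39.9257 / 109.5510 = 0.36445

0.36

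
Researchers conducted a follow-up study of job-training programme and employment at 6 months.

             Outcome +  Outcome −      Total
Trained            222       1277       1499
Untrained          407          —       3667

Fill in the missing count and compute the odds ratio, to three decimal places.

The missing cell is in the unexposed row: 3667 − 407 = 3260.
So a = 222, b = 1277, c = 407, d = 3260.
OR = (a·d)/(b·c) = (222 × 3260) / (1277 × 407) = 723720 / 519739 = 1.39247

1.392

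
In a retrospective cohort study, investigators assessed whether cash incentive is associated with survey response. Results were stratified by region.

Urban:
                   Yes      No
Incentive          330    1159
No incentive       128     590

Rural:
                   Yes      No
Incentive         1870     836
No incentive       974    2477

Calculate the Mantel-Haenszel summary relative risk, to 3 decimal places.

2.246

RR_MH = Σ(aᵢ·n₀ᵢ/nᵢ) / Σ(cᵢ·n₁ᵢ/nᵢ), with n₁ᵢ = aᵢ+bᵢ (exposed), n₀ᵢ = cᵢ+dᵢ (unexposed), nᵢ = n₁ᵢ+n₀ᵢ.
Stratum 1 (Urban): n₁ = 1489, n₀ = 718, n = 2207; a·n₀/n = 330·718/2207 = 107.3584; c·n₁/n = 128·1489/2207 = 86.3580
Stratum 2 (Rural): n₁ = 2706, n₀ = 3451, n = 6157; a·n₀/n = 1870·3451/6157 = 1048.1355; c·n₁/n = 974·2706/6157 = 428.0728
RR_MH = (107.3584 + 1048.1355) / (86.3580 + 428.0728) = 1155.4939 / 514.4307 = 2.24616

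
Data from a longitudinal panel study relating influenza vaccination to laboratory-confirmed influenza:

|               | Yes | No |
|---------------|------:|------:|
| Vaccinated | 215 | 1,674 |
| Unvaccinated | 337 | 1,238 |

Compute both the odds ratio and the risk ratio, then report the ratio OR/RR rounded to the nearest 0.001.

Cells: a = 215, b = 1674, c = 337, d = 1238.
OR = (215·1238)/(1674·337) = 266170/564138 = 0.47182
Risk in exposed = 215/1889 = 0.11382; risk in unexposed = 337/1575 = 0.21397; RR = 0.53193
OR/RR = 0.47182 / 0.53193 = 0.88699
The outcome is not rare, so the OR lies further from 1 than the RR.

0.887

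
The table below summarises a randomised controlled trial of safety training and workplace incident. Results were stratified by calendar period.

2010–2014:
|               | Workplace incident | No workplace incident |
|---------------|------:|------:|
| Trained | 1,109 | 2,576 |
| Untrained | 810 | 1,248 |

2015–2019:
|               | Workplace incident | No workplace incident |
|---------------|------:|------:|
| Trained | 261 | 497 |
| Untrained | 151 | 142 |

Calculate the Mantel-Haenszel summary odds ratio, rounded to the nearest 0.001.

OR_MH = Σ(aᵢdᵢ/nᵢ) / Σ(bᵢcᵢ/nᵢ), where nᵢ is the stratum total.
Stratum 1 (2010–2014): n = 5743; a·d/n = 1109·1248/5743 = 240.9946; b·c/n = 2576·810/5743 = 363.3223
Stratum 2 (2015–2019): n = 1051; a·d/n = 261·142/1051 = 35.2636; b·c/n = 497·151/1051 = 71.4053
OR_MH = (240.9946 + 35.2636) / (363.3223 + 71.4053) = 276.2582 / 434.7276 = 0.63547

0.635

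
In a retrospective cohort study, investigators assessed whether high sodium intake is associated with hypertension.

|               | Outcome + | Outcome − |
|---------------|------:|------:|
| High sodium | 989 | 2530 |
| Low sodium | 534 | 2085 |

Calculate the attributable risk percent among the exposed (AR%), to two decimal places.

Cells: a = 989, b = 2530, c = 534, d = 2085.
Risk in exposed = 989/3519 = 0.28105; risk in unexposed = 534/2619 = 0.20389.
RR = 0.28105/0.20389 = 1.37839
AR% = (RR − 1)/RR × 100 = (1.37839 − 1)/1.37839 × 100 = 27.4515%

27.45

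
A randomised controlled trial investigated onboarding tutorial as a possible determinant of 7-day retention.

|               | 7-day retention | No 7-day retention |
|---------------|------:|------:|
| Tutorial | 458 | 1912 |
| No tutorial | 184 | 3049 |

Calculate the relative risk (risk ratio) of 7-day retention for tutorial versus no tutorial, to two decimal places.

Cells: a = 458, b = 1912, c = 184, d = 3049.
Risk in exposed = 458/2370 = 0.19325; risk in unexposed = 184/3233 = 0.05691.
RR = 0.19325 / 0.05691 = 3.39551
The risk among the exposed is 3.40 times that among the unexposed.

3.40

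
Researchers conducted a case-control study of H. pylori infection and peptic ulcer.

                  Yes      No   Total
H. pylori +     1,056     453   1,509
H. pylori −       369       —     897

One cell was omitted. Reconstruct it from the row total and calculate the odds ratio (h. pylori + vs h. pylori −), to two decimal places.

The missing cell is in the unexposed row: 897 − 369 = 528.
So a = 1056, b = 453, c = 369, d = 528.
OR = (a·d)/(b·c) = (1056 × 528) / (453 × 369) = 557568 / 167157 = 3.33559

3.34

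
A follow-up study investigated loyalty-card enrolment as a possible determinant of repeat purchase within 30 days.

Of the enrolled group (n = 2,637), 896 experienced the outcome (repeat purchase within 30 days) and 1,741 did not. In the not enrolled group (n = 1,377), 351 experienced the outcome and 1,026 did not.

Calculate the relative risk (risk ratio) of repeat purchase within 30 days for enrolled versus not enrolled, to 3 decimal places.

From the description: a = 896, b = 1741, c = 351, d = 1026.
Risk in exposed = 896/2637 = 0.33978; risk in unexposed = 351/1377 = 0.25490.
RR = 0.33978 / 0.25490 = 1.33298
The risk among the exposed is 1.33 times that among the unexposed.

1.333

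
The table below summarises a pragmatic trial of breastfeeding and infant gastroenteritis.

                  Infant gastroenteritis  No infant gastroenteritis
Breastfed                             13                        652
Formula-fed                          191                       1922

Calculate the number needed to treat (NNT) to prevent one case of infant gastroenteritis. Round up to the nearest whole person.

15

Risk in treated group = 13/665 = 0.01955; risk in control = 191/2113 = 0.09039.
Absolute risk reduction = 0.09039 − 0.01955 = 0.07084
NNT = 1 / ARR = 1 / 0.07084 = 14.116 → round up → 15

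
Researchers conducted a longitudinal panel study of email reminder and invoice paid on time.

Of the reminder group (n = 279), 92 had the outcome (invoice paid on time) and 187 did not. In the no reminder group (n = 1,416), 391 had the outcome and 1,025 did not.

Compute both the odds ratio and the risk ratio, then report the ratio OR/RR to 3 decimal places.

1.080

From the description: a = 92, b = 187, c = 391, d = 1025.
OR = (92·1025)/(187·391) = 94300/73117 = 1.28971
Risk in exposed = 92/279 = 0.32975; risk in unexposed = 391/1416 = 0.27613; RR = 1.19418
OR/RR = 1.28971 / 1.19418 = 1.08000
The outcome is not rare, so the OR lies further from 1 than the RR.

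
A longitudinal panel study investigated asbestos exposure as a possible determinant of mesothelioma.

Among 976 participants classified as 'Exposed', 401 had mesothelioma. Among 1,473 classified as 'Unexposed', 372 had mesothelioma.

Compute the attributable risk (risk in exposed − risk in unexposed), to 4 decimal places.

From the description: a = 401, b = 575, c = 372, d = 1101.
Risk in exposed = 401/976 = 0.410861; risk in unexposed = 372/1473 = 0.252546.
Risk difference = 0.410861 − 0.252546 = 0.158315

0.1583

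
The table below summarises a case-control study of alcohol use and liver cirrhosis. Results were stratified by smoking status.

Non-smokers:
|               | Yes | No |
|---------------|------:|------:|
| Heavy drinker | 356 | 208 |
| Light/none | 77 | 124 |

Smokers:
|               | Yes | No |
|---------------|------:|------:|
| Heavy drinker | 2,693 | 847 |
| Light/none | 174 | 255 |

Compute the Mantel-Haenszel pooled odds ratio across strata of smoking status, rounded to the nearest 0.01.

OR_MH = Σ(aᵢdᵢ/nᵢ) / Σ(bᵢcᵢ/nᵢ), where nᵢ is the stratum total.
Stratum 1 (Non-smokers): n = 765; a·d/n = 356·124/765 = 57.7046; b·c/n = 208·77/765 = 20.9359
Stratum 2 (Smokers): n = 3969; a·d/n = 2693·255/3969 = 173.0197; b·c/n = 847·174/3969 = 37.1323
OR_MH = (57.7046 + 173.0197) / (20.9359 + 37.1323) = 230.7242 / 58.0682 = 3.97333

3.97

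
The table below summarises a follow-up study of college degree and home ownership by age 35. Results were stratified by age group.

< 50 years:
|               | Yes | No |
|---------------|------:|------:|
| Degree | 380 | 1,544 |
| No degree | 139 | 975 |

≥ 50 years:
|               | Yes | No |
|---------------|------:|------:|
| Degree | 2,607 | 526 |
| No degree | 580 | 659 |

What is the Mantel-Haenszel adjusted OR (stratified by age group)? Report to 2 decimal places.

3.67

OR_MH = Σ(aᵢdᵢ/nᵢ) / Σ(bᵢcᵢ/nᵢ), where nᵢ is the stratum total.
Stratum 1 (< 50 years): n = 3038; a·d/n = 380·975/3038 = 121.9552; b·c/n = 1544·139/3038 = 70.6438
Stratum 2 (≥ 50 years): n = 4372; a·d/n = 2607·659/4372 = 392.9581; b·c/n = 526·580/4372 = 69.7804
OR_MH = (121.9552 + 392.9581) / (70.6438 + 69.7804) = 514.9134 / 140.4243 = 3.66684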